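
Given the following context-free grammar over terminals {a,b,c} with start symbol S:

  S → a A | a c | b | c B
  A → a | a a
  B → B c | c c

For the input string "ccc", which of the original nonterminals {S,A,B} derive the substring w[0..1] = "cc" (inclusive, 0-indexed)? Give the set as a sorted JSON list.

Convert to CNF:
  S -> T0 A | T0 T1 | T1 B | b
  A -> T0 T0 | a
  B -> B T1 | T1 T1
  T0 -> a
  T1 -> c

CYK table (by increasing span), restricted to cells inside w[0..1]:
  cell(0,0) c: {T1}  orig:{}
  cell(1,1) c: {T1}  orig:{}
  cell(0,1) cc: {B}

Original NTs in T[0,1] deriving "cc": ["B"]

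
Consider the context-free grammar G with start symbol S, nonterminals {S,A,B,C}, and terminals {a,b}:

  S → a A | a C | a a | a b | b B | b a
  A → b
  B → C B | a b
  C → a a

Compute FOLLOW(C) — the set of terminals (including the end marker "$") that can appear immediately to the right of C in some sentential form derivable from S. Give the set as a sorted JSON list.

FIRST iteration:
iter 1:
  A via A→b: +{b}
  B via B→a b: +{a}
  C via C→a a: +{a}
  S via S→a A: +{a}
  S via S→b B: +{b}
  FIRST(S)={a,b}  FIRST(A)={b}  FIRST(B)={a}  FIRST(C)={a}
iter 2: (no change)
  FIRST(S)={a,b}  FIRST(A)={b}  FIRST(B)={a}  FIRST(C)={a}

FOLLOW sets:
initialize: $ ∈ FOLLOW(S)
[1]
  B→C B: FOLLOW(C) ⊇ FIRST(B) = {a}; new: +{a}
  S→a A: FOLLOW(A) ⊇ FOLLOW(S) ⊇ {$}; new: +{$}
  S→a C: FOLLOW(C) ⊇ FOLLOW(S) ⊇ {$}; new: +{$}
  S→b B: FOLLOW(B) ⊇ FOLLOW(S) ⊇ {$}; new: +{$}
  FOLLOW(S)={$}  FOLLOW(A)={$}  FOLLOW(B)={$}  FOLLOW(C)={$,a}
[2] done
  FOLLOW(S)={$}  FOLLOW(A)={$}  FOLLOW(B)={$}  FOLLOW(C)={$,a}

FOLLOW(C) = ["$", "a"]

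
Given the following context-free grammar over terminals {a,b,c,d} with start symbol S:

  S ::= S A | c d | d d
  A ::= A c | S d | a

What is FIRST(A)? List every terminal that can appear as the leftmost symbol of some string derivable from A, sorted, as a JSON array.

Compute FIRST by fixpoint:
[1]
  A via A→a: +{a}
  S via S→c d: +{c}
  S via S→d d: +{d}
  FIRST(S)={c,d}  FIRST(A)={a}
[2]
  A via A→S d: +{c,d}
  FIRST(S)={c,d}  FIRST(A)={a,c,d}
[3] — fixpoint
  FIRST(S)={c,d}  FIRST(A)={a,c,d}

FIRST(A) = ["a", "c", "d"]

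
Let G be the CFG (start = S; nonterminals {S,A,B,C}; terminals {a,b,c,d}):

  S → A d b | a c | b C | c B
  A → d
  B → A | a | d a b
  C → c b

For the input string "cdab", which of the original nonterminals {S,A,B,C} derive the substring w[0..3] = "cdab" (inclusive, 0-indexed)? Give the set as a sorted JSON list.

CNF form of G:
  S -> A X5 | T1 T3 | T2 C | T3 B
  A -> d
  B -> T0 X4 | a | d
  C -> T3 T2
  T0 -> d
  T1 -> a
  T2 -> b
  T3 -> c
  X4 -> T1 T2
  X5 -> T0 T2

CYK fill (cells [i..j] with 0 ≤ i ≤ j ≤ 3 only):
  T[0,0] 'c' = {T3}  orig:{}
  T[1,1] 'd' = {A,B,T0}  orig:{A,B}
  T[2,2] 'a' = {B,T1}  orig:{B}
  T[3,3] 'b' = {T2}  orig:{}
  T[0,1] 'cd' = {S}
  T[1,2] 'da' = ∅
  T[2,3] 'ab' = {X4}  orig:{}
  T[0,2] 'cda' = ∅
  T[1,3] 'dab' = {B}
  T[0,3] 'cdab' = {S}

Original NTs in T[0,3] deriving "cdab": ["S"]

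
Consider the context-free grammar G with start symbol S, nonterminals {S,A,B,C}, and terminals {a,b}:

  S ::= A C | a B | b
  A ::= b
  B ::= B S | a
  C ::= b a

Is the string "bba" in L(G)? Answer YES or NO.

CNF form of G:
  S -> A C | T1 B | b
  A -> b
  B -> B S | a
  C -> T0 T1
  T0 -> b
  T1 -> a

CYK table (by increasing span):
  [0..0]={A,S,T0}  "b"  orig:{A,S}
  [1..1]={A,S,T0}  "b"  orig:{A,S}
  [2..2]={B,T1}  "a"  orig:{B}
  [0..1]=∅  "bb"
  [1..2]={C}  "ba"
  [0..2]={S}  "bba"

S ∈ T[0,2] ⇒ YES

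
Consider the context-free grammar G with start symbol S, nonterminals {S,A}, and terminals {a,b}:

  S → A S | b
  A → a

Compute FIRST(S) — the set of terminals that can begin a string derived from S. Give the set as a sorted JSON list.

FIRST iteration:
round 1:
  A via A→a: +{a}
  S via S→A S: +{a}
  S via S→b: +{b}
  FIRST[S]={a,b}  FIRST[A]={a}
round 2: (no change)
  FIRST[S]={a,b}  FIRST[A]={a}

FIRST(S) = ["a", "b"]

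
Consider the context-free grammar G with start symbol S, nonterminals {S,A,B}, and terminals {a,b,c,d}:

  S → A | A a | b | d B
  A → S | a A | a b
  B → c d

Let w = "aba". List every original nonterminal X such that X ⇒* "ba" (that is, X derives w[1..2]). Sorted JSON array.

CNF form of G:
  S -> A T0 | T0 A | T0 T1 | T2 B | b
  A -> A T0 | T0 A | T0 T1 | T2 B | b
  B -> T3 T2
  T0 -> a
  T1 -> b
  T2 -> d
  T3 -> c

CYK fill (cells [i..j] with 1 ≤ i ≤ j ≤ 2 only):
  T[1,1] 'b' = {A,S,T1}  orig:{A,S}
  T[2,2] 'a' = {T0}  orig:{}
  T[1,2] 'ba' = {A,S}

Original NTs in T[1,2] deriving "ba": ["A", "S"]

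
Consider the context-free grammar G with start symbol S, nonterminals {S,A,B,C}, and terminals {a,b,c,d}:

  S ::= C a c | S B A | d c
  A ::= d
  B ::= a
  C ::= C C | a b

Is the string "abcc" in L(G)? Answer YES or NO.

CNF form of G:
  S -> C X4 | S X5 | T3 T2
  A -> d
  B -> a
  C -> C C | T0 T1
  T0 -> a
  T1 -> b
  T2 -> c
  T3 -> d
  X4 -> T0 T2
  X5 -> B A

CYK table (by increasing span):
  T[0,0] 'a' = {B,T0}  orig:{B}
  T[1,1] 'b' = {T1}  orig:{}
  T[2,2] 'c' = {T2}  orig:{}
  T[3,3] 'c' = {T2}  orig:{}
  T[0,1] 'ab' = {C}
  T[1,2] 'bc' = ∅
  T[2,3] 'cc' = ∅
  T[0,2] 'abc' = ∅
  T[1,3] 'bcc' = ∅
  T[0,3] 'abcc' = ∅

S ∉ T[0,3] ⇒ NO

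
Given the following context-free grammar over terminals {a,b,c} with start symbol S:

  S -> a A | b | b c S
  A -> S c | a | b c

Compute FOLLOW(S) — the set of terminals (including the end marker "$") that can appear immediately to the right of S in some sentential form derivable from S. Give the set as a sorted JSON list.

FIRST sets, iterate to fixpoint:
pass 1:
  A via A→a: +{a}
  A via A→b c: +{b}
  S via S→a A: +{a}
  S via S→b: +{b}
  FIRST[S]={a,b}  FIRST[A]={a,b}
pass 2: — fixpoint
  FIRST[S]={a,b}  FIRST[A]={a,b}

FOLLOW iteration:
seed FOLLOW(S) with $
[1]
  A→S c: FOLLOW(S) ⊇ FIRST(c) = {c}; new: +{c}
  S→a A: FOLLOW(A) ⊇ FOLLOW(S) ⊇ {$,c}; new: +{$,c}
  FOLLOW[S]={$,c}  FOLLOW[A]={$,c}
[2] done
  FOLLOW[S]={$,c}  FOLLOW[A]={$,c}

FOLLOW(S) = ["$", "c"]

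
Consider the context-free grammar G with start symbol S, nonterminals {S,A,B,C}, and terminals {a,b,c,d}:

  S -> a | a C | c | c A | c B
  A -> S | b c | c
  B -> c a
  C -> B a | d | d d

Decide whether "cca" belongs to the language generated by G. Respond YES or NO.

Convert to CNF:
  S -> T0 C | T2 A | T2 B | a | c
  A -> T0 C | T1 T2 | T2 A | T2 B | a | c
  B -> T2 T0
  C -> B T0 | T3 T3 | d
  T0 -> a
  T1 -> b
  T2 -> c
  T3 -> d

CYK table (by increasing span):
  T[0,0] 'c' = {A,S,T2}  orig:{A,S}
  T[1,1] 'c' = {A,S,T2}  orig:{A,S}
  T[2,2] 'a' = {A,S,T0}  orig:{A,S}
  T[0,1] 'cc' = {A,S}
  T[1,2] 'ca' = {A,B,S}
  T[0,2] 'cca' = {A,S}

S ∈ T[0,2] ⇒ YES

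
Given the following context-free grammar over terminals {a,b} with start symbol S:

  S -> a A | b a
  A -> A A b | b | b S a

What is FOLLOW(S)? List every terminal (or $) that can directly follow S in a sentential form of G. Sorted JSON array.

Compute FIRST by fixpoint:
iter 1:
  A via A→b: +{b}
  S via S→a A: +{a}
  S via S→b a: +{b}
  S: {a,b}  A: {b}
iter 2: — fixpoint
  S: {a,b}  A: {b}

FOLLOW sets:
seed FOLLOW(S) with $
pass 1:
  A→A A b: FOLLOW(A) ⊇ FIRST(A) = {b}; new: +{b}
  A→b S a: FOLLOW(S) ⊇ FIRST(a) = {a}; new: +{a}
  S→a A: FOLLOW(A) ⊇ FOLLOW(S) ⊇ {$,a}; new: +{$,a}
  FOLLOW[S]={$,a}  FOLLOW[A]={$,a,b}
pass 2: (no change)
  FOLLOW[S]={$,a}  FOLLOW[A]={$,a,b}

FOLLOW(S) = ["$", "a"]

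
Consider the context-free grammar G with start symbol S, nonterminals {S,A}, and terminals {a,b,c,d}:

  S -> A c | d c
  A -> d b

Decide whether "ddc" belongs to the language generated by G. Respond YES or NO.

CNF form of G:
  S -> A T2 | T0 T2
  A -> T0 T1
  T0 -> d
  T1 -> b
  T2 -> c

Fill CYK table bottom-up:
  [0..0]={T0}  "d"  orig:{}
  [1..1]={T0}  "d"  orig:{}
  [2..2]={T2}  "c"  orig:{}
  [0..1]=∅  "dd"
  [1..2]={S}  "dc"
  [0..2]=∅  "ddc"

S ∉ T[0,2] ⇒ NO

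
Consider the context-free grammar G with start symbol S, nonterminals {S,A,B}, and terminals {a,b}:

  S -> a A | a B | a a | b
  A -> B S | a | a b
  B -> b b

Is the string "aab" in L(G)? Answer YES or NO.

Convert to CNF:
  S -> T0 A | T0 B | T0 T0 | b
  A -> B S | T0 T1 | a
  B -> T1 T1
  T0 -> a
  T1 -> b

CYK fill:
  [0..0]={A,T0}  "a"  orig:{A}
  [1..1]={A,T0}  "a"  orig:{A}
  [2..2]={S,T1}  "b"  orig:{S}
  [0..1]={S}  "aa"
  [1..2]={A}  "ab"
  [0..2]={S}  "aab"

S ∈ T[0,2] ⇒ YES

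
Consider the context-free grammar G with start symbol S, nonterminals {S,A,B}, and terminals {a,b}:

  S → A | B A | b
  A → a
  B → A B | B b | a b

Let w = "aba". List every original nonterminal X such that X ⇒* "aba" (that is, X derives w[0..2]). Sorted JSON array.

Convert to CNF:
  S -> B A | a | b
  A -> a
  B -> A B | B T0 | T1 T0
  T0 -> b
  T1 -> a

CYK table (by increasing span) — only the sub-triangle for w[0..2]:
  cell(0,0) a: {A,S,T1}  orig:{A,S}
  cell(1,1) b: {S,T0}  orig:{S}
  cell(2,2) a: {A,S,T1}  orig:{A,S}
  cell(0,1) ab: {B}
  cell(1,2) ba: ∅
  cell(0,2) aba: {S}

Original NTs in T[0,2] deriving "aba": ["S"]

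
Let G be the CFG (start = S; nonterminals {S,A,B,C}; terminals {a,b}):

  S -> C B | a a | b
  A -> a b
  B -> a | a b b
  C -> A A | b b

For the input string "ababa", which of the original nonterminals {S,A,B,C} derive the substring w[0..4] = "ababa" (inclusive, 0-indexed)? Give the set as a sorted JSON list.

CNF form of G:
  S -> C B | T0 T0 | b
  A -> T0 T1
  B -> T0 X2 | a
  C -> A A | T1 T1
  T0 -> a
  T1 -> b
  X2 -> T1 T1

Fill CYK table bottom-up, restricted to cells inside w[0..4]:
  [0..0]={B,T0}  "a"  orig:{B}
  [1..1]={S,T1}  "b"  orig:{S}
  [2..2]={B,T0}  "a"  orig:{B}
  [3..3]={S,T1}  "b"  orig:{S}
  [4..4]={B,T0}  "a"  orig:{B}
  [0..1]={A}  "ab"
  [1..2]=∅  "ba"
  [2..3]={A}  "ab"
  [3..4]=∅  "ba"
  [0..2]=∅  "aba"
  [1..3]=∅  "bab"
  [2..4]=∅  "aba"
  [0..3]={C}  "abab"
  [1..4]=∅  "baba"
  [0..4]={S}  "ababa"

Original NTs in T[0,4] deriving "ababa": ["S"]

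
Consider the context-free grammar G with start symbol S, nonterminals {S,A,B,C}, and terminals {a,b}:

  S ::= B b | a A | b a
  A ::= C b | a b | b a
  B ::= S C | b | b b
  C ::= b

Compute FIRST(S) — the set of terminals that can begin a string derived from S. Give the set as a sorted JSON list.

Compute FIRST by fixpoint:
round 1:
  A via A→a b: +{a}
  A via A→b a: +{b}
  B via B→b: +{b}
  C via C→b: +{b}
  S via S→B b: +{b}
  S via S→a A: +{a}
  S: {a,b}  A: {a,b}  B: {b}  C: {b}
round 2:
  B via B→S C: +{a}
  S: {a,b}  A: {a,b}  B: {a,b}  C: {b}
round 3: done
  S: {a,b}  A: {a,b}  B: {a,b}  C: {b}

FIRST(S) = ["a", "b"]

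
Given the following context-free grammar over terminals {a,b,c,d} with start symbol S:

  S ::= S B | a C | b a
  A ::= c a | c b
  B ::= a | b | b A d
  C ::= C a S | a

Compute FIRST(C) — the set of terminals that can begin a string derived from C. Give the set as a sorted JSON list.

FIRST iteration:
round 1:
  A via A→c a: +{c}
  B via B→a: +{a}
  B via B→b: +{b}
  C via C→a: +{a}
  S via S→a C: +{a}
  S via S→b a: +{b}
  S: {a,b}  A: {c}  B: {a,b}  C: {a}
round 2: (stable)
  S: {a,b}  A: {c}  B: {a,b}  C: {a}

FIRST(C) = ["a"]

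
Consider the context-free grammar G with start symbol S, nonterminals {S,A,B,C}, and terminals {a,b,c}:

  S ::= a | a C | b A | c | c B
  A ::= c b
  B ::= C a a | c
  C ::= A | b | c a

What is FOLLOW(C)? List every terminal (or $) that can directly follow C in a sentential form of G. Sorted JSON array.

FIRST iteration:
pass 1:
  A via A→c b: +{c}
  B via B→c: +{c}
  C via C→A: +{c}
  C via C→b: +{b}
  S via S→a: +{a}
  S via S→b A: +{b}
  S via S→c: +{c}
  FIRST[S]={a,b,c}  FIRST[A]={c}  FIRST[B]={c}  FIRST[C]={b,c}
pass 2:
  B via B→C a a: +{b}
  FIRST[S]={a,b,c}  FIRST[A]={c}  FIRST[B]={b,c}  FIRST[C]={b,c}
pass 3: — fixpoint
  FIRST[S]={a,b,c}  FIRST[A]={c}  FIRST[B]={b,c}  FIRST[C]={b,c}

FOLLOW iteration:
initialize: $ ∈ FOLLOW(S)
round 1:
  B→C a a: FOLLOW(C) ⊇ FIRST(a) = {a}; new: +{a}
  C→A: FOLLOW(A) ⊇ FOLLOW(C) ⊇ {a}; new: +{a}
  S→a C: FOLLOW(C) ⊇ FOLLOW(S) ⊇ {$}; new: +{$}
  S→b A: FOLLOW(A) ⊇ FOLLOW(S) ⊇ {$}; new: +{$}
  S→c B: FOLLOW(B) ⊇ FOLLOW(S) ⊇ {$}; new: +{$}
  S: {$}  A: {$,a}  B: {$}  C: {$,a}
round 2: — fixpoint
  S: {$}  A: {$,a}  B: {$}  C: {$,a}

FOLLOW(C) = ["$", "a"]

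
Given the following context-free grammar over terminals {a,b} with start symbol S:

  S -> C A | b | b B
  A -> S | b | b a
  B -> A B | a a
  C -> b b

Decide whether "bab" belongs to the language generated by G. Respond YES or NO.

Convert to CNF:
  S -> C A | T0 B | b
  A -> C A | T0 B | T0 T1 | b
  B -> A B | T1 T1
  C -> T0 T0
  T0 -> b
  T1 -> a

CYK fill:
  [0..0]={A,S,T0}  "b"  orig:{A,S}
  [1..1]={T1}  "a"  orig:{}
  [2..2]={A,S,T0}  "b"  orig:{A,S}
  [0..1]={A}  "ba"
  [1..2]=∅  "ab"
  [0..2]=∅  "bab"

S ∉ T[0,2] ⇒ NO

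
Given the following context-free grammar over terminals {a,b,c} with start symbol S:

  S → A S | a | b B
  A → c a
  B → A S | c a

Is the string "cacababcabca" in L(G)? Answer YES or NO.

CNF form of G:
  S -> A S | T2 B | a
  A -> T0 T1
  B -> A S | T0 T1
  T0 -> c
  T1 -> a
  T2 -> b

CYK table (by increasing span):
  cell(0,0) c: {T0}  orig:{}
  cell(1,1) a: {S,T1}  orig:{S}
  cell(2,2) c: {T0}  orig:{}
  cell(3,3) a: {S,T1}  orig:{S}
  cell(4,4) b: {T2}  orig:{}
  cell(5,5) a: {S,T1}  orig:{S}
  cell(6,6) b: {T2}  orig:{}
  cell(7,7) c: {T0}  orig:{}
  cell(8,8) a: {S,T1}  orig:{S}
  cell(9,9) b: {T2}  orig:{}
  cell(10,10) c: {T0}  orig:{}
  cell(11,11) a: {S,T1}  orig:{S}
  cell(0,1) ca: {A,B}
  cell(1,2) ac: ∅
  cell(2,3) ca: {A,B}
  cell(3,4) ab: ∅
  cell(4,5) ba: ∅
  cell(5,6) ab: ∅
  cell(6,7) bc: ∅
  cell(7,8) ca: {A,B}
  cell(8,9) ab: ∅
  cell(9,10) bc: ∅
  cell(10,11) ca: {A,B}
  cell(0,2) cac: ∅
  cell(1,3) aca: ∅
  cell(2,4) cab: ∅
  cell(3,5) aba: ∅
  cell(4,6) bab: ∅
  cell(5,7) abc: ∅
  cell(6,8) bca: {S}
  cell(7,9) cab: ∅
  cell(8,10) abc: ∅
  cell(9,11) bca: {S}
  cell(0,3) caca: ∅
  cell(1,4) acab: ∅
  cell(2,5) caba: ∅
  cell(3,6) abab: ∅
  cell(4,7) babc: ∅
  cell(5,8) abca: ∅
  cell(6,9) bcab: ∅
  cell(7,10) cabc: ∅
  cell(8,11) abca: ∅
  cell(0,4) cacab: ∅
  cell(1,5) acaba: ∅
  cell(2,6) cabab: ∅
  cell(3,7) ababc: ∅
  cell(4,8) babca: ∅
  cell(5,9) abcab: ∅
  cell(6,10) bcabc: ∅
  cell(7,11) cabca: {B,S}
  cell(0,5) cacaba: ∅
  cell(1,6) acabab: ∅
  cell(2,7) cababc: ∅
  cell(3,8) ababca: ∅
  cell(4,9) babcab: ∅
  cell(5,10) abcabc: ∅
  cell(6,11) bcabca: {S}
  cell(0,6) cacabab: ∅
  cell(1,7) acababc: ∅
  cell(2,8) cababca: ∅
  cell(3,9) ababcab: ∅
  cell(4,10) babcabc: ∅
  cell(5,11) abcabca: ∅
  cell(0,7) cacababc: ∅
  cell(1,8) acababca: ∅
  cell(2,9) cababcab: ∅
  cell(3,10) ababcabc: ∅
  cell(4,11) babcabca: ∅
  cell(0,8) cacababca: ∅
  cell(1,9) acababcab: ∅
  cell(2,10) cababcabc: ∅
  cell(3,11) ababcabca: ∅
  cell(0,9) cacababcab: ∅
  cell(1,10) acababcabc: ∅
  cell(2,11) cababcabca: ∅
  cell(0,10) cacababcabc: ∅
  cell(1,11) acababcabca: ∅
  cell(0,11) cacababcabca: ∅

S ∉ T[0,11] ⇒ NO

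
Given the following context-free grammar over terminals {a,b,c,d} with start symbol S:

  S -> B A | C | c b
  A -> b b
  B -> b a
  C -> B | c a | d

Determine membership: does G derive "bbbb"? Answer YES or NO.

CNF form of G:
  S -> B A | T0 T1 | T2 T0 | T2 T1 | d
  A -> T0 T0
  B -> T0 T1
  C -> T0 T1 | T2 T1 | d
  T0 -> b
  T1 -> a
  T2 -> c

Fill CYK table bottom-up:
  [0..0]={T0}  "b"  orig:{}
  [1..1]={T0}  "b"  orig:{}
  [2..2]={T0}  "b"  orig:{}
  [3..3]={T0}  "b"  orig:{}
  [0..1]={A}  "bb"
  [1..2]={A}  "bb"
  [2..3]={A}  "bb"
  [0..2]=∅  "bbb"
  [1..3]=∅  "bbb"
  [0..3]=∅  "bbbb"

S ∉ T[0,3] ⇒ NO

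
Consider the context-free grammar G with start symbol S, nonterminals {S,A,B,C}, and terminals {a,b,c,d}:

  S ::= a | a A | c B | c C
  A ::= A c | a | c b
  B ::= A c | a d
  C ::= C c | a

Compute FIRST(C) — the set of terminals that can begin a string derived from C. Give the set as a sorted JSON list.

FIRST sets, iterate to fixpoint:
[1]
  A via A→a: +{a}
  A via A→c b: +{c}
  B via B→A c: +{a,c}
  C via C→a: +{a}
  S via S→a: +{a}
  S via S→c B: +{c}
  FIRST(S)={a,c}  FIRST(A)={a,c}  FIRST(B)={a,c}  FIRST(C)={a}
[2] done
  FIRST(S)={a,c}  FIRST(A)={a,c}  FIRST(B)={a,c}  FIRST(C)={a}

FIRST(C) = ["a"]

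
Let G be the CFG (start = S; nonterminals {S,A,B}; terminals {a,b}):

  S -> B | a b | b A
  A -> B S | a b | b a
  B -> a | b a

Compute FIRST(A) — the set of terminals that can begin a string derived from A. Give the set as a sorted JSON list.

Compute FIRST by fixpoint:
round 1:
  A via A→a b: +{a}
  A via A→b a: +{b}
  B via B→a: +{a}
  B via B→b a: +{b}
  S via S→B: +{a,b}
  FIRST(S)={a,b}  FIRST(A)={a,b}  FIRST(B)={a,b}
round 2: (no change)
  FIRST(S)={a,b}  FIRST(A)={a,b}  FIRST(B)={a,b}

FIRST(A) = ["a", "b"]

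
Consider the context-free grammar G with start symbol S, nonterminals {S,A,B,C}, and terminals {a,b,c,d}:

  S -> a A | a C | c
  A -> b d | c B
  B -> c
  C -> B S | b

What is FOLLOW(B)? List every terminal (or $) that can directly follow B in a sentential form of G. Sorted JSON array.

FIRST iteration:
pass 1:
  A via A→b d: +{b}
  A via A→c B: +{c}
  B via B→c: +{c}
  C via C→B S: +{c}
  C via C→b: +{b}
  S via S→a A: +{a}
  S via S→c: +{c}
  S: {a,c}  A: {b,c}  B: {c}  C: {b,c}
pass 2: (no change)
  S: {a,c}  A: {b,c}  B: {c}  C: {b,c}

Compute FOLLOW by fixpoint:
initialize: $ ∈ FOLLOW(S)
iter 1:
  C→B S: FOLLOW(B) ⊇ FIRST(S) = {a,c}; new: +{a,c}
  S→a A: FOLLOW(A) ⊇ FOLLOW(S) ⊇ {$}; new: +{$}
  S→a C: FOLLOW(C) ⊇ FOLLOW(S) ⊇ {$}; new: +{$}
  FOLLOW(S)={$}  FOLLOW(A)={$}  FOLLOW(B)={a,c}  FOLLOW(C)={$}
iter 2:
  A→c B: FOLLOW(B) ⊇ FOLLOW(A) ⊇ {$}; new: +{$}
  FOLLOW(S)={$}  FOLLOW(A)={$}  FOLLOW(B)={$,a,c}  FOLLOW(C)={$}
iter 3: done
  FOLLOW(S)={$}  FOLLOW(A)={$}  FOLLOW(B)={$,a,c}  FOLLOW(C)={$}

FOLLOW(B) = ["$", "a", "c"]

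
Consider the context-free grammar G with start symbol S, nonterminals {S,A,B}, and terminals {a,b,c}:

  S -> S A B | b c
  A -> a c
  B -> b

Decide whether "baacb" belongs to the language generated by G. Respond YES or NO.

Convert to CNF:
  S -> S X3 | T2 T1
  A -> T0 T1
  B -> b
  T0 -> a
  T1 -> c
  T2 -> b
  X3 -> A B

CYK table (by increasing span):
  cell(0,0) b: {B,T2}  orig:{B}
  cell(1,1) a: {T0}  orig:{}
  cell(2,2) a: {T0}  orig:{}
  cell(3,3) c: {T1}  orig:{}
  cell(4,4) b: {B,T2}  orig:{B}
  cell(0,1) ba: ∅
  cell(1,2) aa: ∅
  cell(2,3) ac: {A}
  cell(3,4) cb: ∅
  cell(0,2) baa: ∅
  cell(1,3) aac: ∅
  cell(2,4) acb: {X3}  orig:{}
  cell(0,3) baac: ∅
  cell(1,4) aacb: ∅
  cell(0,4) baacb: ∅

S ∉ T[0,4] ⇒ NO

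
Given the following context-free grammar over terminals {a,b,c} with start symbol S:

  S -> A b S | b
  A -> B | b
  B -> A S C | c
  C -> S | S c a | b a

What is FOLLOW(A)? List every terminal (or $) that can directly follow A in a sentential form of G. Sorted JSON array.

Compute FIRST by fixpoint:
round 1:
  A via A→b: +{b}
  B via B→A S C: +{b}
  B via B→c: +{c}
  C via C→b a: +{b}
  S via S→A b S: +{b}
  FIRST[S]={b}  FIRST[A]={b}  FIRST[B]={b,c}  FIRST[C]={b}
round 2:
  A via A→B: +{c}
  S via S→A b S: +{c}
  FIRST[S]={b,c}  FIRST[A]={b,c}  FIRST[B]={b,c}  FIRST[C]={b}
round 3:
  C via C→S: +{c}
  FIRST[S]={b,c}  FIRST[A]={b,c}  FIRST[B]={b,c}  FIRST[C]={b,c}
round 4: — fixpoint
  FIRST[S]={b,c}  FIRST[A]={b,c}  FIRST[B]={b,c}  FIRST[C]={b,c}

Compute FOLLOW by fixpoint:
FOLLOW(S) := {$}
iter 1:
  B→A S C: FOLLOW(A) ⊇ FIRST(S) = {b,c}; new: +{b,c}
  B→A S C: FOLLOW(S) ⊇ FIRST(C) = {b,c}; new: +{b,c}
  FOLLOW(S)={$,b,c}  FOLLOW(A)={b,c}  FOLLOW(B)={}  FOLLOW(C)={}
iter 2:
  A→B: FOLLOW(B) ⊇ FOLLOW(A) ⊇ {b,c}; new: +{b,c}
  B→A S C: FOLLOW(C) ⊇ FOLLOW(B) ⊇ {b,c}; new: +{b,c}
  FOLLOW(S)={$,b,c}  FOLLOW(A)={b,c}  FOLLOW(B)={b,c}  FOLLOW(C)={b,c}
iter 3: (stable)
  FOLLOW(S)={$,b,c}  FOLLOW(A)={b,c}  FOLLOW(B)={b,c}  FOLLOW(C)={b,c}

FOLLOW(A) = ["b", "c"]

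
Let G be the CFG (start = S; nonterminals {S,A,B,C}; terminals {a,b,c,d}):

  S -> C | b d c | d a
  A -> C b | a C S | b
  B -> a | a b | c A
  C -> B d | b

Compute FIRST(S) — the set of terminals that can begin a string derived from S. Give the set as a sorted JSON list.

Compute FIRST by fixpoint:
[1]
  A via A→a C S: +{a}
  A via A→b: +{b}
  B via B→a: +{a}
  B via B→c A: +{c}
  C via C→B d: +{a,c}
  C via C→b: +{b}
  S via S→C: +{a,b,c}
  S via S→d a: +{d}
  FIRST(S)={a,b,c,d}  FIRST(A)={a,b}  FIRST(B)={a,c}  FIRST(C)={a,b,c}
[2]
  A via A→C b: +{c}
  FIRST(S)={a,b,c,d}  FIRST(A)={a,b,c}  FIRST(B)={a,c}  FIRST(C)={a,b,c}
[3] (no change)
  FIRST(S)={a,b,c,d}  FIRST(A)={a,b,c}  FIRST(B)={a,c}  FIRST(C)={a,b,c}

FIRST(S) = ["a", "b", "c", "d"]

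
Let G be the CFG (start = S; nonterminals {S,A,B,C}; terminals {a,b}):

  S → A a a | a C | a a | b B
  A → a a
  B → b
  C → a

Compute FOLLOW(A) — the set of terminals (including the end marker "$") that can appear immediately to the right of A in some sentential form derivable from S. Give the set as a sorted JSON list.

FIRST sets, iterate to fixpoint:
round 1:
  A via A→a a: +{a}
  B via B→b: +{b}
  C via C→a: +{a}
  S via S→A a a: +{a}
  S via S→b B: +{b}
  S: {a,b}  A: {a}  B: {b}  C: {a}
round 2: (stable)
  S: {a,b}  A: {a}  B: {b}  C: {a}

Compute FOLLOW by fixpoint:
seed FOLLOW(S) with $
pass 1:
  S→A a a: FOLLOW(A) ⊇ FIRST(a) = {a}; new: +{a}
  S→a C: FOLLOW(C) ⊇ FOLLOW(S) ⊇ {$}; new: +{$}
  S→b B: FOLLOW(B) ⊇ FOLLOW(S) ⊇ {$}; new: +{$}
  FOLLOW(S)={$}  FOLLOW(A)={a}  FOLLOW(B)={$}  FOLLOW(C)={$}
pass 2: (no change)
  FOLLOW(S)={$}  FOLLOW(A)={a}  FOLLOW(B)={$}  FOLLOW(C)={$}

FOLLOW(A) = ["a"]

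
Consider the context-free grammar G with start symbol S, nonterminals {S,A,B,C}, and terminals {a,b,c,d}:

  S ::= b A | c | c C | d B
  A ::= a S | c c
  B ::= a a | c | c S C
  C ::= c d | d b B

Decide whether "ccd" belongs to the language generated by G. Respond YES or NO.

CNF form of G:
  S -> T1 C | T2 B | T3 A | c
  A -> T0 S | T1 T1
  B -> T0 T0 | T1 X4 | c
  C -> T1 T2 | T2 X5
  T0 -> a
  T1 -> c
  T2 -> d
  T3 -> b
  X4 -> S C
  X5 -> T3 B

CYK fill:
  [0..0]={B,S,T1}  "c"  orig:{B,S}
  [1..1]={B,S,T1}  "c"  orig:{B,S}
  [2..2]={T2}  "d"  orig:{}
  [0..1]={A}  "cc"
  [1..2]={C}  "cd"
  [0..2]={S,X4}  "ccd"  orig:{S}

S ∈ T[0,2] ⇒ YES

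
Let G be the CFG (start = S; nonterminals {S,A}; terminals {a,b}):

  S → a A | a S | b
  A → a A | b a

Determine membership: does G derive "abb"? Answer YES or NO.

CNF form of G:
  S -> T0 A | T0 S | b
  A -> T0 A | T1 T0
  T0 -> a
  T1 -> b

CYK table (by increasing span):
  [0..0]={T0}  "a"  orig:{}
  [1..1]={S,T1}  "b"  orig:{S}
  [2..2]={S,T1}  "b"  orig:{S}
  [0..1]={S}  "ab"
  [1..2]=∅  "bb"
  [0..2]=∅  "abb"

S ∉ T[0,2] ⇒ NO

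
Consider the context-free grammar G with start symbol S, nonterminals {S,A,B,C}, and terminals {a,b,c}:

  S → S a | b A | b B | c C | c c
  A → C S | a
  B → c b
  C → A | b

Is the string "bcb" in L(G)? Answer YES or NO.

Convert to CNF:
  S -> S T2 | T0 C | T0 T0 | T1 A | T1 B
  A -> C S | a
  B -> T0 T1
  C -> C S | a | b
  T0 -> c
  T1 -> b
  T2 -> a

CYK fill:
  cell(0,0) b: {C,T1}  orig:{C}
  cell(1,1) c: {T0}  orig:{}
  cell(2,2) b: {C,T1}  orig:{C}
  cell(0,1) bc: ∅
  cell(1,2) cb: {B,S}
  cell(0,2) bcb: {A,C,S}

S ∈ T[0,2] ⇒ YES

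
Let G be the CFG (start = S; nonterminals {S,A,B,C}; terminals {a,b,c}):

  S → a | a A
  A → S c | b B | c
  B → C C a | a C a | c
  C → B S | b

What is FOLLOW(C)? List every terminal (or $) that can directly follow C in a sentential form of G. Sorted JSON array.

FIRST iteration:
round 1:
  A via A→b B: +{b}
  A via A→c: +{c}
  B via B→a C a: +{a}
  B via B→c: +{c}
  C via C→B S: +{a,c}
  C via C→b: +{b}
  S via S→a: +{a}
  FIRST[S]={a}  FIRST[A]={b,c}  FIRST[B]={a,c}  FIRST[C]={a,b,c}
round 2:
  A via A→S c: +{a}
  B via B→C C a: +{b}
  FIRST[S]={a}  FIRST[A]={a,b,c}  FIRST[B]={a,b,c}  FIRST[C]={a,b,c}
round 3: done
  FIRST[S]={a}  FIRST[A]={a,b,c}  FIRST[B]={a,b,c}  FIRST[C]={a,b,c}

FOLLOW sets:
FOLLOW(S) := {$}
pass 1:
  A→S c: FOLLOW(S) ⊇ FIRST(c) = {c}; new: +{c}
  B→C C a: FOLLOW(C) ⊇ FIRST(C) = {a,b,c}; new: +{a,b,c}
  C→B S: FOLLOW(B) ⊇ FIRST(S) = {a}; new: +{a}
  C→B S: FOLLOW(S) ⊇ FOLLOW(C) ⊇ {a,b,c}; new: +{a,b}
  S→a A: FOLLOW(A) ⊇ FOLLOW(S) ⊇ {$,a,b,c}; new: +{$,a,b,c}
  FOLLOW[S]={$,a,b,c}  FOLLOW[A]={$,a,b,c}  FOLLOW[B]={a}  FOLLOW[C]={a,b,c}
pass 2:
  A→b B: FOLLOW(B) ⊇ FOLLOW(A) ⊇ {$,a,b,c}; new: +{$,b,c}
  FOLLOW[S]={$,a,b,c}  FOLLOW[A]={$,a,b,c}  FOLLOW[B]={$,a,b,c}  FOLLOW[C]={a,b,c}
pass 3: (stable)
  FOLLOW[S]={$,a,b,c}  FOLLOW[A]={$,a,b,c}  FOLLOW[B]={$,a,b,c}  FOLLOW[C]={a,b,c}

FOLLOW(C) = ["a", "b", "c"]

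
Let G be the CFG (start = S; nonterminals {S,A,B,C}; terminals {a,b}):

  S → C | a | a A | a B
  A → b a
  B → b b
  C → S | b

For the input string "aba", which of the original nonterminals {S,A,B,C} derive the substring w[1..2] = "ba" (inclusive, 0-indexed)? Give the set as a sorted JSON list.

Convert to CNF:
  S -> T1 A | T1 B | a | b
  A -> T0 T1
  B -> T0 T0
  C -> T1 A | T1 B | a | b
  T0 -> b
  T1 -> a

CYK table (by increasing span) (cells [i..j] with 1 ≤ i ≤ j ≤ 2 only):
  [1..1]={C,S,T0}  "b"  orig:{C,S}
  [2..2]={C,S,T1}  "a"  orig:{C,S}
  [1..2]={A}  "ba"

Original NTs in T[1,2] deriving "ba": ["A"]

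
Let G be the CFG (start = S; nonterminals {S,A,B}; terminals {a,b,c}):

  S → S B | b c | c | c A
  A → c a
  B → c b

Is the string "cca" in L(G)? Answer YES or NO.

CNF form of G:
  S -> S B | T0 A | T2 T0 | c
  A -> T0 T1
  B -> T0 T2
  T0 -> c
  T1 -> a
  T2 -> b

CYK table (by increasing span):
  cell(0,0) c: {S,T0}  orig:{S}
  cell(1,1) c: {S,T0}  orig:{S}
  cell(2,2) a: {T1}  orig:{}
  cell(0,1) cc: ∅
  cell(1,2) ca: {A}
  cell(0,2) cca: {S}

S ∈ T[0,2] ⇒ YES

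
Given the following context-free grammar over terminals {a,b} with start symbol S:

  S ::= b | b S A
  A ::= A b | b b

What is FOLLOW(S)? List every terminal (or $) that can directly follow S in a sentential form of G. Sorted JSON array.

FIRST sets, iterate to fixpoint:
iter 1:
  A via A→b b: +{b}
  S via S→b: +{b}
  FIRST[S]={b}  FIRST[A]={b}
iter 2: (stable)
  FIRST[S]={b}  FIRST[A]={b}

FOLLOW sets:
initialize: $ ∈ FOLLOW(S)
pass 1:
  A→A b: FOLLOW(A) ⊇ FIRST(b) = {b}; new: +{b}
  S→b S A: FOLLOW(S) ⊇ FIRST(A) = {b}; new: +{b}
  S→b S A: FOLLOW(A) ⊇ FOLLOW(S) ⊇ {$,b}; new: +{$}
  S: {$,b}  A: {$,b}
pass 2: (stable)
  S: {$,b}  A: {$,b}

FOLLOW(S) = ["$", "b"]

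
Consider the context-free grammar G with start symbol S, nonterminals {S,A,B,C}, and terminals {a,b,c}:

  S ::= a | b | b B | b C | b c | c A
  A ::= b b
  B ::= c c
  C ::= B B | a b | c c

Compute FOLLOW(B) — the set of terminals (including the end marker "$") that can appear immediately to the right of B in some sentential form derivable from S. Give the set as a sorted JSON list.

Compute FIRST by fixpoint:
round 1:
  A via A→b b: +{b}
  B via B→c c: +{c}
  C via C→B B: +{c}
  C via C→a b: +{a}
  S via S→a: +{a}
  S via S→b: +{b}
  S via S→c A: +{c}
  FIRST(S)={a,b,c}  FIRST(A)={b}  FIRST(B)={c}  FIRST(C)={a,c}
round 2: (no change)
  FIRST(S)={a,b,c}  FIRST(A)={b}  FIRST(B)={c}  FIRST(C)={a,c}

FOLLOW sets:
FOLLOW(S) := {$}
pass 1:
  C→B B: FOLLOW(B) ⊇ FIRST(B) = {c}; new: +{c}
  S→b B: FOLLOW(B) ⊇ FOLLOW(S) ⊇ {$}; new: +{$}
  S→b C: FOLLOW(C) ⊇ FOLLOW(S) ⊇ {$}; new: +{$}
  S→c A: FOLLOW(A) ⊇ FOLLOW(S) ⊇ {$}; new: +{$}
  FOLLOW(S)={$}  FOLLOW(A)={$}  FOLLOW(B)={$,c}  FOLLOW(C)={$}
pass 2: — fixpoint
  FOLLOW(S)={$}  FOLLOW(A)={$}  FOLLOW(B)={$,c}  FOLLOW(C)={$}

FOLLOW(B) = ["$", "c"]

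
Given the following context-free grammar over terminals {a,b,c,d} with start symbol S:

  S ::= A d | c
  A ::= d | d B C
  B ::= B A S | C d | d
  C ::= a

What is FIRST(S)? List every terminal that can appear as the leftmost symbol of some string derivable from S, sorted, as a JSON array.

FIRST iteration:
iter 1:
  A via A→d: +{d}
  B via B→d: +{d}
  C via C→a: +{a}
  S via S→A d: +{d}
  S via S→c: +{c}
  FIRST(S)={c,d}  FIRST(A)={d}  FIRST(B)={d}  FIRST(C)={a}
iter 2:
  B via B→C d: +{a}
  FIRST(S)={c,d}  FIRST(A)={d}  FIRST(B)={a,d}  FIRST(C)={a}
iter 3: done
  FIRST(S)={c,d}  FIRST(A)={d}  FIRST(B)={a,d}  FIRST(C)={a}

FIRST(S) = ["c", "d"]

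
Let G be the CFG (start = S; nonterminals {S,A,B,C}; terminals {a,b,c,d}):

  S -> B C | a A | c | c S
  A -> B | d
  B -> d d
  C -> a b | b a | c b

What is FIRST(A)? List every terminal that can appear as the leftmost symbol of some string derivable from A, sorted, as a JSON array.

FIRST sets, iterate to fixpoint:
round 1:
  A via A→d: +{d}
  B via B→d d: +{d}
  C via C→a b: +{a}
  C via C→b a: +{b}
  C via C→c b: +{c}
  S via S→B C: +{d}
  S via S→a A: +{a}
  S via S→c: +{c}
  FIRST(S)={a,c,d}  FIRST(A)={d}  FIRST(B)={d}  FIRST(C)={a,b,c}
round 2: (stable)
  FIRST(S)={a,c,d}  FIRST(A)={d}  FIRST(B)={d}  FIRST(C)={a,b,c}

FIRST(A) = ["d"]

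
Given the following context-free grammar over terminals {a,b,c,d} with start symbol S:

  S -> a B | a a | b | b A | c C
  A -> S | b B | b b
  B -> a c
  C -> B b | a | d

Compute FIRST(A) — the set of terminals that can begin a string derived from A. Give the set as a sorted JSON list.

FIRST iteration:
[1]
  A via A→b B: +{b}
  B via B→a c: +{a}
  C via C→B b: +{a}
  C via C→d: +{d}
  S via S→a B: +{a}
  S via S→b: +{b}
  S via S→c C: +{c}
  FIRST(S)={a,b,c}  FIRST(A)={b}  FIRST(B)={a}  FIRST(C)={a,d}
[2]
  A via A→S: +{a,c}
  FIRST(S)={a,b,c}  FIRST(A)={a,b,c}  FIRST(B)={a}  FIRST(C)={a,d}
[3] (no change)
  FIRST(S)={a,b,c}  FIRST(A)={a,b,c}  FIRST(B)={a}  FIRST(C)={a,d}

FIRST(A) = ["a", "b", "c"]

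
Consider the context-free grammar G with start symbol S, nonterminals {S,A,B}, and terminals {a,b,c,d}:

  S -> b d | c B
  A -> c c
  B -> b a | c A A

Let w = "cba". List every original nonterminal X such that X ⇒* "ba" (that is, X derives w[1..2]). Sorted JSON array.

CNF form of G:
  S -> T0 B | T1 T3
  A -> T0 T0
  B -> T0 X4 | T1 T2
  T0 -> c
  T1 -> b
  T2 -> a
  T3 -> d
  X4 -> A A

CYK fill, restricted to cells inside w[1..2]:
  [1..1]={T1}  "b"  orig:{}
  [2..2]={T2}  "a"  orig:{}
  [1..2]={B}  "ba"

Original NTs in T[1,2] deriving "ba": ["B"]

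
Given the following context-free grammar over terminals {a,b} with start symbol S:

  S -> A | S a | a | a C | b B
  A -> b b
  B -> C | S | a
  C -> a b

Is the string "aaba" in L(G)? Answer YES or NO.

CNF form of G:
  S -> S T1 | T0 B | T0 T0 | T1 C | a
  A -> T0 T0
  B -> S T1 | T0 B | T0 T0 | T1 C | T1 T0 | a
  C -> T1 T0
  T0 -> b
  T1 -> a

CYK fill:
  cell(0,0) a: {B,S,T1}  orig:{B,S}
  cell(1,1) a: {B,S,T1}  orig:{B,S}
  cell(2,2) b: {T0}  orig:{}
  cell(3,3) a: {B,S,T1}  orig:{B,S}
  cell(0,1) aa: {B,S}
  cell(1,2) ab: {B,C}
  cell(2,3) ba: {B,S}
  cell(0,2) aab: {B,S}
  cell(1,3) aba: ∅
  cell(0,3) aaba: {B,S}

S ∈ T[0,3] ⇒ YES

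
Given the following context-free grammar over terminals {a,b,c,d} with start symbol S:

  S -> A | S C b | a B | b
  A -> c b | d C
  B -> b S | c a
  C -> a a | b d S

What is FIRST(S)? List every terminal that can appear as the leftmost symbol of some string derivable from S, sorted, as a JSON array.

Compute FIRST by fixpoint:
[1]
  A via A→c b: +{c}
  A via A→d C: +{d}
  B via B→b S: +{b}
  B via B→c a: +{c}
  C via C→a a: +{a}
  C via C→b d S: +{b}
  S via S→A: +{c,d}
  S via S→a B: +{a}
  S via S→b: +{b}
  FIRST(S)={a,b,c,d}  FIRST(A)={c,d}  FIRST(B)={b,c}  FIRST(C)={a,b}
[2] — fixpoint
  FIRST(S)={a,b,c,d}  FIRST(A)={c,d}  FIRST(B)={b,c}  FIRST(C)={a,b}

FIRST(S) = ["a", "b", "c", "d"]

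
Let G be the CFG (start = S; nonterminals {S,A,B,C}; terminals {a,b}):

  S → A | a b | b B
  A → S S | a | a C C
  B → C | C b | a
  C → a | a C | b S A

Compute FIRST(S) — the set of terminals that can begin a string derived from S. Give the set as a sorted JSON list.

FIRST iteration:
pass 1:
  A via A→a: +{a}
  B via B→a: +{a}
  C via C→a: +{a}
  C via C→b S A: +{b}
  S via S→A: +{a}
  S via S→b B: +{b}
  FIRST(S)={a,b}  FIRST(A)={a}  FIRST(B)={a}  FIRST(C)={a,b}
pass 2:
  A via A→S S: +{b}
  B via B→C: +{b}
  FIRST(S)={a,b}  FIRST(A)={a,b}  FIRST(B)={a,b}  FIRST(C)={a,b}
pass 3: (no change)
  FIRST(S)={a,b}  FIRST(A)={a,b}  FIRST(B)={a,b}  FIRST(C)={a,b}

FIRST(S) = ["a", "b"]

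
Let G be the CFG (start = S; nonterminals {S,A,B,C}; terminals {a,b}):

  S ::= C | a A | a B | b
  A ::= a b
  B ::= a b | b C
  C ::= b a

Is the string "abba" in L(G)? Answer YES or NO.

Convert to CNF:
  S -> T0 A | T0 B | T1 T0 | b
  A -> T0 T1
  B -> T0 T1 | T1 C
  C -> T1 T0
  T0 -> a
  T1 -> b

Fill CYK table bottom-up:
  [0..0]={T0}  "a"  orig:{}
  [1..1]={S,T1}  "b"  orig:{S}
  [2..2]={S,T1}  "b"  orig:{S}
  [3..3]={T0}  "a"  orig:{}
  [0..1]={A,B}  "ab"
  [1..2]=∅  "bb"
  [2..3]={C,S}  "ba"
  [0..2]=∅  "abb"
  [1..3]={B}  "bba"
  [0..3]={S}  "abba"

S ∈ T[0,3] ⇒ YES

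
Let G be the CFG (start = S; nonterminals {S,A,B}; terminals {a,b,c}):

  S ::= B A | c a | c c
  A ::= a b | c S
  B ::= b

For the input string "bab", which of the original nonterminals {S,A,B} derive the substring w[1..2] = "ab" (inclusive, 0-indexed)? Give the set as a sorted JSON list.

Convert to CNF:
  S -> B A | T2 T0 | T2 T2
  A -> T0 T1 | T2 S
  B -> b
  T0 -> a
  T1 -> b
  T2 -> c

CYK table (by increasing span), restricted to cells inside w[1..2]:
  [1..1]={T0}  "a"  orig:{}
  [2..2]={B,T1}  "b"  orig:{B}
  [1..2]={A}  "ab"

Original NTs in T[1,2] deriving "ab": ["A"]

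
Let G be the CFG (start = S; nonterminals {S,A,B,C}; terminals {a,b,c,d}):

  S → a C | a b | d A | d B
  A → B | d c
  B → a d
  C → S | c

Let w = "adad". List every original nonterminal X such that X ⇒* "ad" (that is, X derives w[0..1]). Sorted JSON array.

Convert to CNF:
  S -> T0 C | T0 T3 | T1 A | T1 B
  A -> T0 T1 | T1 T2
  B -> T0 T1
  C -> T0 C | T0 T3 | T1 A | T1 B | c
  T0 -> a
  T1 -> d
  T2 -> c
  T3 -> b

CYK table (by increasing span) (cells [i..j] with 0 ≤ i ≤ j ≤ 1 only):
  T[0,0] 'a' = {T0}  orig:{}
  T[1,1] 'd' = {T1}  orig:{}
  T[0,1] 'ad' = {A,B}

Original NTs in T[0,1] deriving "ad": ["A", "B"]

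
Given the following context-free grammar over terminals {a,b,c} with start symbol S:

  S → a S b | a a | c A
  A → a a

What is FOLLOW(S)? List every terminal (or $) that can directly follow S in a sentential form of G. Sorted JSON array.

FIRST sets, iterate to fixpoint:
iter 1:
  A via A→a a: +{a}
  S via S→a S b: +{a}
  S via S→c A: +{c}
  FIRST(S)={a,c}  FIRST(A)={a}
iter 2: done
  FIRST(S)={a,c}  FIRST(A)={a}

Compute FOLLOW by fixpoint:
seed FOLLOW(S) with $
iter 1:
  S→a S b: FOLLOW(S) ⊇ FIRST(b) = {b}; new: +{b}
  S→c A: FOLLOW(A) ⊇ FOLLOW(S) ⊇ {$,b}; new: +{$,b}
  FOLLOW[S]={$,b}  FOLLOW[A]={$,b}
iter 2: (no change)
  FOLLOW[S]={$,b}  FOLLOW[A]={$,b}

FOLLOW(S) = ["$", "b"]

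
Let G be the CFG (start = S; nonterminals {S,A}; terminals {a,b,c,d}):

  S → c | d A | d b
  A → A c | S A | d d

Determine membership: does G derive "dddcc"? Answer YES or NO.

CNF form of G:
  S -> T1 A | T1 T2 | c
  A -> A T0 | S A | T1 T1
  T0 -> c
  T1 -> d
  T2 -> b

CYK fill:
  cell(0,0) d: {T1}  orig:{}
  cell(1,1) d: {T1}  orig:{}
  cell(2,2) d: {T1}  orig:{}
  cell(3,3) c: {S,T0}  orig:{S}
  cell(4,4) c: {S,T0}  orig:{S}
  cell(0,1) dd: {A}
  cell(1,2) dd: {A}
  cell(2,3) dc: ∅
  cell(3,4) cc: ∅
  cell(0,2) ddd: {S}
  cell(1,3) ddc: {A}
  cell(2,4) dcc: ∅
  cell(0,3) dddc: {S}
  cell(1,4) ddcc: {A}
  cell(0,4) dddcc: {S}

S ∈ T[0,4] ⇒ YES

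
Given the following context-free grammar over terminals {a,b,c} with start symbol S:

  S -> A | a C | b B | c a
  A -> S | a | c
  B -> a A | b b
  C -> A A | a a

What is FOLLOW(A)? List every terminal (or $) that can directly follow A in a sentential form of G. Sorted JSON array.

FIRST sets, iterate to fixpoint:
round 1:
  A via A→a: +{a}
  A via A→c: +{c}
  B via B→a A: +{a}
  B via B→b b: +{b}
  C via C→A A: +{a,c}
  S via S→A: +{a,c}
  S via S→b B: +{b}
  FIRST(S)={a,b,c}  FIRST(A)={a,c}  FIRST(B)={a,b}  FIRST(C)={a,c}
round 2:
  A via A→S: +{b}
  C via C→A A: +{b}
  FIRST(S)={a,b,c}  FIRST(A)={a,b,c}  FIRST(B)={a,b}  FIRST(C)={a,b,c}
round 3: (stable)
  FIRST(S)={a,b,c}  FIRST(A)={a,b,c}  FIRST(B)={a,b}  FIRST(C)={a,b,c}

FOLLOW sets:
initialize: $ ∈ FOLLOW(S)
pass 1:
  C→A A: FOLLOW(A) ⊇ FIRST(A) = {a,b,c}; new: +{a,b,c}
  S→A: FOLLOW(A) ⊇ FOLLOW(S) ⊇ {$}; new: +{$}
  S→a C: FOLLOW(C) ⊇ FOLLOW(S) ⊇ {$}; new: +{$}
  S→b B: FOLLOW(B) ⊇ FOLLOW(S) ⊇ {$}; new: +{$}
  FOLLOW(S)={$}  FOLLOW(A)={$,a,b,c}  FOLLOW(B)={$}  FOLLOW(C)={$}
pass 2:
  A→S: FOLLOW(S) ⊇ FOLLOW(A) ⊇ {$,a,b,c}; new: +{a,b,c}
  S→a C: FOLLOW(C) ⊇ FOLLOW(S) ⊇ {$,a,b,c}; new: +{a,b,c}
  S→b B: FOLLOW(B) ⊇ FOLLOW(S) ⊇ {$,a,b,c}; new: +{a,b,c}
  FOLLOW(S)={$,a,b,c}  FOLLOW(A)={$,a,b,c}  FOLLOW(B)={$,a,b,c}  FOLLOW(C)={$,a,b,c}
pass 3: done
  FOLLOW(S)={$,a,b,c}  FOLLOW(A)={$,a,b,c}  FOLLOW(B)={$,a,b,c}  FOLLOW(C)={$,a,b,c}

FOLLOW(A) = ["$", "a", "b", "c"]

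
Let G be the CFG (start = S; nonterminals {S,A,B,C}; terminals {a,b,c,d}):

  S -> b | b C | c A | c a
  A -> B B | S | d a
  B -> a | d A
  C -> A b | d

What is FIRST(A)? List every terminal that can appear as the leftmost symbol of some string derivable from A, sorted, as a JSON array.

Compute FIRST by fixpoint:
iter 1:
  A via A→d a: +{d}
  B via B→a: +{a}
  B via B→d A: +{d}
  C via C→A b: +{d}
  S via S→b: +{b}
  S via S→c A: +{c}
  FIRST[S]={b,c}  FIRST[A]={d}  FIRST[B]={a,d}  FIRST[C]={d}
iter 2:
  A via A→B B: +{a}
  A via A→S: +{b,c}
  C via C→A b: +{a,b,c}
  FIRST[S]={b,c}  FIRST[A]={a,b,c,d}  FIRST[B]={a,d}  FIRST[C]={a,b,c,d}
iter 3: — fixpoint
  FIRST[S]={b,c}  FIRST[A]={a,b,c,d}  FIRST[B]={a,d}  FIRST[C]={a,b,c,d}

FIRST(A) = ["a", "b", "c", "d"]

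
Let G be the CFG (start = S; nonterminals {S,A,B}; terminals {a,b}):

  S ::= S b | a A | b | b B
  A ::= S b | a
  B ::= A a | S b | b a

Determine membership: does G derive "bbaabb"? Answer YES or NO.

Convert to CNF:
  S -> S T0 | T0 B | T1 A | b
  A -> S T0 | a
  B -> A T1 | S T0 | T0 T1
  T0 -> b
  T1 -> a

CYK table (by increasing span):
  cell(0,0) b: {S,T0}  orig:{S}
  cell(1,1) b: {S,T0}  orig:{S}
  cell(2,2) a: {A,T1}  orig:{A}
  cell(3,3) a: {A,T1}  orig:{A}
  cell(4,4) b: {S,T0}  orig:{S}
  cell(5,5) b: {S,T0}  orig:{S}
  cell(0,1) bb: {A,B,S}
  cell(1,2) ba: {B}
  cell(2,3) aa: {B,S}
  cell(3,4) ab: ∅
  cell(4,5) bb: {A,B,S}
  cell(0,2) bba: {B,S}
  cell(1,3) baa: {S}
  cell(2,4) aab: {A,B,S}
  cell(3,5) abb: {S}
  cell(0,3) bbaa: ∅
  cell(1,4) baab: {A,B,S}
  cell(2,5) aabb: {A,B,S}
  cell(0,4) bbaab: {S}
  cell(1,5) baabb: {A,B,S}
  cell(0,5) bbaabb: {A,B,S}

S ∈ T[0,5] ⇒ YES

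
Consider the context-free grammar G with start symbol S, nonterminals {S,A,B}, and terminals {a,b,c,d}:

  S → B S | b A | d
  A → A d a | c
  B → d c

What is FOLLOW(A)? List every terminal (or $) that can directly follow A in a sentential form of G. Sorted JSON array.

FIRST sets, iterate to fixpoint:
pass 1:
  A via A→c: +{c}
  B via B→d c: +{d}
  S via S→B S: +{d}
  S via S→b A: +{b}
  FIRST(S)={b,d}  FIRST(A)={c}  FIRST(B)={d}
pass 2: done
  FIRST(S)={b,d}  FIRST(A)={c}  FIRST(B)={d}

Compute FOLLOW by fixpoint:
FOLLOW(S) := {$}
iter 1:
  A→A d a: FOLLOW(A) ⊇ FIRST(d) = {d}; new: +{d}
  S→B S: FOLLOW(B) ⊇ FIRST(S) = {b,d}; new: +{b,d}
  S→b A: FOLLOW(A) ⊇ FOLLOW(S) ⊇ {$}; new: +{$}
  FOLLOW[S]={$}  FOLLOW[A]={$,d}  FOLLOW[B]={b,d}
iter 2: — fixpoint
  FOLLOW[S]={$}  FOLLOW[A]={$,d}  FOLLOW[B]={b,d}

FOLLOW(A) = ["$", "d"]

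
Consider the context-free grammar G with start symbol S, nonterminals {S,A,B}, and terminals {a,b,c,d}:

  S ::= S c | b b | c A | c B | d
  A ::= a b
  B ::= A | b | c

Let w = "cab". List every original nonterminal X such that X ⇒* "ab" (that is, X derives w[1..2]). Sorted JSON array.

CNF form of G:
  S -> S T2 | T1 T1 | T2 A | T2 B | d
  A -> T0 T1
  B -> T0 T1 | b | c
  T0 -> a
  T1 -> b
  T2 -> c

CYK fill (cells [i..j] with 1 ≤ i ≤ j ≤ 2 only):
  cell(1,1) a: {T0}  orig:{}
  cell(2,2) b: {B,T1}  orig:{B}
  cell(1,2) ab: {A,B}

Original NTs in T[1,2] deriving "ab": ["A", "B"]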